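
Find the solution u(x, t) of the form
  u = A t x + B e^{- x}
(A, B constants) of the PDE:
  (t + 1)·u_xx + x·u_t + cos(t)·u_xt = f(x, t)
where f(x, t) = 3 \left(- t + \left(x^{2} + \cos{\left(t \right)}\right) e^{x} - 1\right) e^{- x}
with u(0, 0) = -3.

Substitute the ansatz u = A t x + B e^{- x} into the left-hand side.
Derivatives of the ansatz:
  u_xx = B e^{- x}
  u_t = A x
  u_xt = A
Term by term:
  (t + 1)·u_xx = B t e^{- x} + B e^{- x}
  x·u_t = A x^{2}
  cos(t)·u_xt = A \cos{\left(t \right)}
So the left-hand side equals
  A x^{2} + A \cos{\left(t \right)} + B t e^{- x} + B e^{- x}
This must equal f(x, t) identically; expanded, f = - 3 t e^{- x} + 3 x^{2} + 3 \cos{\left(t \right)} - 3 e^{- x}.
Matching coefficients of the independent functions:
  [x^{2}, \cos{\left(t \right)}]:  A = 3
  [t e^{- x}, e^{- x}]:  B = -3
Solving: A = 3, B = -3.
Check against the point condition:
  u(0, 0) = -3  ⟹  B = -3  ✓
Hence u(x, t) = 3 t x - 3 e^{- x}.

Answer: u(x, t) = 3 t x - 3 e^{- x}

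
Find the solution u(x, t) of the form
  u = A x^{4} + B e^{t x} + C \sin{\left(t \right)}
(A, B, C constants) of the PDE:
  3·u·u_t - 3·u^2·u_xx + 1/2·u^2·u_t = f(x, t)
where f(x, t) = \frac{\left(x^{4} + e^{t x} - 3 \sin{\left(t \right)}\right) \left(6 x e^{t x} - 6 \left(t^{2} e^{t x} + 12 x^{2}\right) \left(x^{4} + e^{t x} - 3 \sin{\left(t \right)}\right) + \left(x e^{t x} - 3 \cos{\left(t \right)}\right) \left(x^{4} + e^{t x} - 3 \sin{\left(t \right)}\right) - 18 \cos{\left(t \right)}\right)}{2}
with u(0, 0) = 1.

Substitute the ansatz u = A x^{4} + B e^{t x} + C \sin{\left(t \right)} into the left-hand side.
Derivatives of the ansatz:
  u_t = B x e^{t x} + C \cos{\left(t \right)}
  u_xx = 12 A x^{2} + B t^{2} e^{t x}
Term by term:
  3·u·u_t = 3 A B x^{5} e^{t x} + 3 A C x^{4} \cos{\left(t \right)} + 3 B^{2} x e^{2 t x} + 3 B C x e^{t x} \sin{\left(t \right)} + 3 B C e^{t x} \cos{\left(t \right)} + 3 C^{2} \sin{\left(t \right)} \cos{\left(t \right)}
  -3·u^2·u_xx = - 36 A^{3} x^{10} - 3 A^{2} B t^{2} x^{8} e^{t x} - 72 A^{2} B x^{6} e^{t x} - 72 A^{2} C x^{6} \sin{\left(t \right)} - 6 A B^{2} t^{2} x^{4} e^{2 t x} - 36 A B^{2} x^{2} e^{2 t x} - 6 A B C t^{2} x^{4} e^{t x} \sin{\left(t \right)} - 72 A B C x^{2} e^{t x} \sin{\left(t \right)} - 36 A C^{2} x^{2} \sin^{2}{\left(t \right)} - 3 B^{3} t^{2} e^{3 t x} - 6 B^{2} C t^{2} e^{2 t x} \sin{\left(t \right)} - 3 B C^{2} t^{2} e^{t x} \sin^{2}{\left(t \right)}
  1/2·u^2·u_t = \frac{A^{2} B x^{9} e^{t x}}{2} + \frac{A^{2} C x^{8} \cos{\left(t \right)}}{2} + A B^{2} x^{5} e^{2 t x} + A B C x^{5} e^{t x} \sin{\left(t \right)} + A B C x^{4} e^{t x} \cos{\left(t \right)} + A C^{2} x^{4} \sin{\left(t \right)} \cos{\left(t \right)} + \frac{B^{3} x e^{3 t x}}{2} + B^{2} C x e^{2 t x} \sin{\left(t \right)} + \frac{B^{2} C e^{2 t x} \cos{\left(t \right)}}{2} + \frac{B C^{2} x e^{t x} \sin^{2}{\left(t \right)}}{2} + B C^{2} e^{t x} \sin{\left(t \right)} \cos{\left(t \right)} + \frac{C^{3} \sin^{2}{\left(t \right)} \cos{\left(t \right)}}{2}
Sum these and collect like terms in the independent variables.
This must equal f(x, t) identically; expanded, f = - 3 t^{2} x^{8} e^{t x} - 6 t^{2} x^{4} e^{2 t x} + 18 t^{2} x^{4} e^{t x} \sin{\left(t \right)} - 3 t^{2} e^{3 t x} + 18 t^{2} e^{2 t x} \sin{\left(t \right)} - 27 t^{2} e^{t x} \sin^{2}{\left(t \right)} - 36 x^{10} + \frac{x^{9} e^{t x}}{2} - \frac{3 x^{8} \cos{\left(t \right)}}{2} - 72 x^{6} e^{t x} + 216 x^{6} \sin{\left(t \right)} + x^{5} e^{2 t x} - 3 x^{5} e^{t x} \sin{\left(t \right)} + 3 x^{5} e^{t x} - 3 x^{4} e^{t x} \cos{\left(t \right)} + 9 x^{4} \sin{\left(t \right)} \cos{\left(t \right)} - 9 x^{4} \cos{\left(t \right)} - 36 x^{2} e^{2 t x} + 216 x^{2} e^{t x} \sin{\left(t \right)} - 324 x^{2} \sin^{2}{\left(t \right)} + \frac{x e^{3 t x}}{2} - 3 x e^{2 t x} \sin{\left(t \right)} + 3 x e^{2 t x} + \frac{9 x e^{t x} \sin^{2}{\left(t \right)}}{2} - 9 x e^{t x} \sin{\left(t \right)} - \frac{3 e^{2 t x} \cos{\left(t \right)}}{2} + 9 e^{t x} \sin{\left(t \right)} \cos{\left(t \right)} - 9 e^{t x} \cos{\left(t \right)} - \frac{27 \sin^{2}{\left(t \right)} \cos{\left(t \right)}}{2} + 27 \sin{\left(t \right)} \cos{\left(t \right)}.
Matching coefficients of the independent functions:
(each divided by its leading coefficient; functions giving the same equation are listed together)
  [x^{10}]:  A^{3} - 1 = 0
  [t^{2} e^{3 t x}, x e^{3 t x}]:  B^{3} - 1 = 0
  [x e^{2 t x}]:  B^{2} - 1 = 0
  [x^{2} e^{2 t x}, x^{5} e^{2 t x}, t^{2} x^{4} e^{2 t x}]:  A B^{2} - 1 = 0
  [x^{2} \sin^{2}{\left(t \right)}, x^{4} \sin{\left(t \right)} \cos{\left(t \right)}]:  A C^{2} - 9 = 0
  [x^{4} \cos{\left(t \right)}]:  A C + 3 = 0
  [x^{5} e^{t x}]:  A B - 1 = 0
  [x^{6} e^{t x}, x^{9} e^{t x}, t^{2} x^{8} e^{t x}]:  A^{2} B - 1 = 0
  [x^{6} \sin{\left(t \right)}, x^{8} \cos{\left(t \right)}]:  A^{2} C + 3 = 0
  [e^{t x} \cos{\left(t \right)}, x e^{t x} \sin{\left(t \right)}]:  B C + 3 = 0
  [e^{2 t x} \cos{\left(t \right)}, t^{2} e^{2 t x} \sin{\left(t \right)}, x e^{2 t x} \sin{\left(t \right)}]:  B^{2} C + 3 = 0
  [\sin{\left(t \right)} \cos{\left(t \right)}]:  C^{2} - 9 = 0
  [\sin^{2}{\left(t \right)} \cos{\left(t \right)}]:  C^{3} + 27 = 0
  [t^{2} e^{t x} \sin^{2}{\left(t \right)}, x e^{t x} \sin^{2}{\left(t \right)}, e^{t x} \sin{\left(t \right)} \cos{\left(t \right)}]:  B C^{2} - 9 = 0
  [x^{2} e^{t x} \sin{\left(t \right)}, x^{4} e^{t x} \cos{\left(t \right)}, x^{5} e^{t x} \sin{\left(t \right)}, …]:  A B C + 3 = 0
Solving: A = 1, B = 1, C = -3.
Check against the point condition:
  u(0, 0) = 1  ⟹  B = 1  ✓
Hence u(x, t) = x^{4} + e^{t x} - 3 \sin{\left(t \right)}.

Answer: u(x, t) = x^{4} + e^{t x} - 3 \sin{\left(t \right)}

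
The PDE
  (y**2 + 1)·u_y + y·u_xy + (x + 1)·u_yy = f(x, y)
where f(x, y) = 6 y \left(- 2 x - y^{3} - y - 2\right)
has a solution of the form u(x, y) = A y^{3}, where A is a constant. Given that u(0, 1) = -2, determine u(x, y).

Substitute the ansatz u = A y^{3} into the left-hand side.
Derivatives of the ansatz:
  u_y = 3 A y^{2}
  u_xy = 0
  u_yy = 6 A y
Term by term:
  (y**2 + 1)·u_y = 3 A y^{4} + 3 A y^{2}
  y·u_xy = 0
  (x + 1)·u_yy = 6 A x y + 6 A y
So the left-hand side equals
  6 A x y + 3 A y^{4} + 3 A y^{2} + 6 A y
This must equal f(x, y) identically; expanded, f = - 12 x y - 6 y^{4} - 6 y^{2} - 12 y.
Matching coefficients of the independent functions:
  [y, x y]:  6 A = -12
  [y^{2}, y^{4}]:  3 A = -6
Solving: A = -2.
Check against the point condition:
  u(0, 1) = -2  ⟹  A = -2  ✓
Hence u(x, y) = - 2 y^{3}.

Answer: u(x, y) = - 2 y^{3}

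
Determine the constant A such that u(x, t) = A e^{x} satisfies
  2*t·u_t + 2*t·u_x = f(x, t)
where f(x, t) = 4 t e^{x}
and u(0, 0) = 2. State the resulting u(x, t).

Substitute the ansatz u = A e^{x} into the left-hand side.
Derivatives of the ansatz:
  u_t = 0
  u_x = A e^{x}
Term by term:
  2*t·u_t = 0
  2*t·u_x = 2 A t e^{x}
So the left-hand side equals
  2 A t e^{x}
This must equal f(x, t) = 4 t e^{x} identically.
Matching coefficients of the independent functions:
  [t e^{x}]:  2 A = 4
Solving: A = 2.
Check against the point condition:
  u(0, 0) = 2  ⟹  A = 2  ✓
Hence u(x, t) = 2 e^{x}.

Answer: u(x, t) = 2 e^{x}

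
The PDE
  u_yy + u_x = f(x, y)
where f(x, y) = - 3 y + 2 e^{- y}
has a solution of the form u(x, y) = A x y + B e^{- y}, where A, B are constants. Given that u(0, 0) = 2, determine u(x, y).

Substitute the ansatz u = A x y + B e^{- y} into the left-hand side.
Derivatives of the ansatz:
  u_yy = B e^{- y}
  u_x = A y
Term by term:
  u_yy = B e^{- y}
  u_x = A y
So the left-hand side equals
  A y + B e^{- y}
This must equal f(x, y) = - 3 y + 2 e^{- y} identically.
Matching coefficients of the independent functions:
  [y]:  A = -3
  [e^{- y}]:  B = 2
Solving: A = -3, B = 2.
Check against the point condition:
  u(0, 0) = 2  ⟹  B = 2  ✓
Hence u(x, y) = - 3 x y + 2 e^{- y}.

Answer: u(x, y) = - 3 x y + 2 e^{- y}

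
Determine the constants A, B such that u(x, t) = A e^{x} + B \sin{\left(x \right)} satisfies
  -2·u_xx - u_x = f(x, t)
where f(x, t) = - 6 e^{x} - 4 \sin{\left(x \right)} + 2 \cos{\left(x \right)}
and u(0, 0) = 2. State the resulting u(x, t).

Substitute the ansatz u = A e^{x} + B \sin{\left(x \right)} into the left-hand side.
Derivatives of the ansatz:
  u_xx = A e^{x} - B \sin{\left(x \right)}
  u_x = A e^{x} + B \cos{\left(x \right)}
Term by term:
  -2·u_xx = - 2 A e^{x} + 2 B \sin{\left(x \right)}
  -u_x = - A e^{x} - B \cos{\left(x \right)}
So the left-hand side equals
  - 3 A e^{x} + 2 B \sin{\left(x \right)} - B \cos{\left(x \right)}
This must equal f(x, t) = - 6 e^{x} - 4 \sin{\left(x \right)} + 2 \cos{\left(x \right)} identically.
Matching coefficients of the independent functions:
  [e^{x}]:  - 3 A = -6
  [\sin{\left(x \right)}]:  2 B = -4
  [\cos{\left(x \right)}]:  - B = 2
Solving: A = 2, B = -2.
Check against the point condition:
  u(0, 0) = 2  ⟹  A = 2  ✓
Hence u(x, t) = 2 e^{x} - 2 \sin{\left(x \right)}.

Answer: u(x, t) = 2 e^{x} - 2 \sin{\left(x \right)}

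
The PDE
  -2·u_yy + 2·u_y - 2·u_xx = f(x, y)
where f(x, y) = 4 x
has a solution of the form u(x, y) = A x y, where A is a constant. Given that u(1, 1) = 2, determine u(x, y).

Substitute the ansatz u = A x y into the left-hand side.
Derivatives of the ansatz:
  u_yy = 0
  u_y = A x
  u_xx = 0
Term by term:
  -2·u_yy = 0
  2·u_y = 2 A x
  -2·u_xx = 0
So the left-hand side equals
  2 A x
This must equal f(x, y) = 4 x identically.
Matching coefficients of the independent functions:
  [x]:  2 A = 4
Solving: A = 2.
Check against the point condition:
  u(1, 1) = 2  ⟹  A = 2  ✓
Hence u(x, y) = 2 x y.

Answer: u(x, y) = 2 x y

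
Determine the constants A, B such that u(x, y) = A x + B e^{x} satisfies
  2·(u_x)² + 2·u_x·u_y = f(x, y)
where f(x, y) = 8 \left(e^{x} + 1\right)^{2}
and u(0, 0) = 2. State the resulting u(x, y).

Answer: u(x, y) = 2 x + 2 e^{x}

Derivation:
Substitute the ansatz u = A x + B e^{x} into the left-hand side.
Derivatives of the ansatz:
  u_x = A + B e^{x}
  u_y = 0
Term by term:
  2·(u_x)² = 2 A^{2} + 4 A B e^{x} + 2 B^{2} e^{2 x}
  2·u_x·u_y = 0
So the left-hand side equals
  2 A^{2} + 4 A B e^{x} + 2 B^{2} e^{2 x}
This must equal f(x, y) identically; expanded, f = 8 e^{2 x} + 16 e^{x} + 8.
Matching coefficients of the independent functions:
  [constant term]:  2 A^{2} = 8
  [e^{x}]:  4 A B = 16
  [e^{2 x}]:  2 B^{2} = 8
These equations allow (A, B) = (-2, -2) or (2, 2).
Impose the point condition(s):
  u(0, 0) = 2  ⟹  B = 2
Only A = 2, B = 2 satisfies everything.
Hence u(x, y) = 2 x + 2 e^{x}.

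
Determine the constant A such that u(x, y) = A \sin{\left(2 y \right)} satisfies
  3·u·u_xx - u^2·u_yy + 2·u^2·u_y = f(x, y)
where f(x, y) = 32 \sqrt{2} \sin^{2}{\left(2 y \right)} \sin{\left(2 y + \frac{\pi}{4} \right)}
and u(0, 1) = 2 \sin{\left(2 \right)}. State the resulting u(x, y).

Substitute the ansatz u = A \sin{\left(2 y \right)} into the left-hand side.
Derivatives of the ansatz:
  u_xx = 0
  u_yy = - 4 A \sin{\left(2 y \right)}
  u_y = 2 A \cos{\left(2 y \right)}
Term by term:
  3·u·u_xx = 0
  -u^2·u_yy = 4 A^{3} \sin^{3}{\left(2 y \right)}
  2·u^2·u_y = 4 A^{3} \sin^{2}{\left(2 y \right)} \cos{\left(2 y \right)}
So the left-hand side equals
  4 A^{3} \sin^{3}{\left(2 y \right)} + 4 A^{3} \sin^{2}{\left(2 y \right)} \cos{\left(2 y \right)}
This must equal f(x, y) identically; expanded, f = 32 \sin^{3}{\left(2 y \right)} + 32 \sin^{2}{\left(2 y \right)} \cos{\left(2 y \right)}.
Matching coefficients of the independent functions:
  [\sin^{2}{\left(2 y \right)} \cos{\left(2 y \right)}, \sin^{3}{\left(2 y \right)}]:  4 A^{3} = 32
Solving: A = 2.
Check against the point condition:
  u(0, 1) = 2 \sin{\left(2 \right)}  ⟹  A \sin{\left(2 \right)} = 2 \sin{\left(2 \right)}  ✓
Hence u(x, y) = 2 \sin{\left(2 y \right)}.

Answer: u(x, y) = 2 \sin{\left(2 y \right)}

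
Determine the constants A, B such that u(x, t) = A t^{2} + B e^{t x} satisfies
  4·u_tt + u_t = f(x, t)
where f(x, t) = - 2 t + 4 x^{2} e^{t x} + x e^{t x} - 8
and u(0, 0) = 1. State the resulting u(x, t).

Substitute the ansatz u = A t^{2} + B e^{t x} into the left-hand side.
Derivatives of the ansatz:
  u_tt = 2 A + B x^{2} e^{t x}
  u_t = 2 A t + B x e^{t x}
Term by term:
  4·u_tt = 8 A + 4 B x^{2} e^{t x}
  u_t = 2 A t + B x e^{t x}
So the left-hand side equals
  2 A t + 8 A + 4 B x^{2} e^{t x} + B x e^{t x}
This must equal f(x, t) = - 2 t + 4 x^{2} e^{t x} + x e^{t x} - 8 identically.
Matching coefficients of the independent functions:
  [constant term]:  8 A = -8
  [t]:  2 A = -2
  [x e^{t x}]:  B = 1
  [x^{2} e^{t x}]:  4 B = 4
Solving: A = -1, B = 1.
Check against the point condition:
  u(0, 0) = 1  ⟹  B = 1  ✓
Hence u(x, t) = - t^{2} + e^{t x}.

Answer: u(x, t) = - t^{2} + e^{t x}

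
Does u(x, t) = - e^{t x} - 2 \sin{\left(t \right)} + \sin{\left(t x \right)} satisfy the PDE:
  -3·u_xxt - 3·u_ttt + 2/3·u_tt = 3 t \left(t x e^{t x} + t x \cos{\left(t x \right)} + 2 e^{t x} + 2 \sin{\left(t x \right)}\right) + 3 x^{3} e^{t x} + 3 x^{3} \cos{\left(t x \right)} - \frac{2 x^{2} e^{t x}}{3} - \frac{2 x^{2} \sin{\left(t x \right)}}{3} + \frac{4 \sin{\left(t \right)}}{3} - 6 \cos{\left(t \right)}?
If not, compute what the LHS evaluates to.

Answer: Yes

Derivation:
Evaluate each term of the left-hand side for u = - e^{t x} - 2 \sin{\left(t \right)} + \sin{\left(t x \right)}.
Derivatives:
  u_xxt = - t^{2} x e^{t x} - t^{2} x \cos{\left(t x \right)} - 2 t e^{t x} - 2 t \sin{\left(t x \right)}
  u_ttt = - x^{3} e^{t x} - x^{3} \cos{\left(t x \right)} + 2 \cos{\left(t \right)}
  u_tt = - x^{2} e^{t x} - x^{2} \sin{\left(t x \right)} + 2 \sin{\left(t \right)}
Terms:
  -3·u_xxt = 3 t \left(t x e^{t x} + t x \cos{\left(t x \right)} + 2 e^{t x} + 2 \sin{\left(t x \right)}\right)
  -3·u_ttt = 3 x^{3} e^{t x} + 3 x^{3} \cos{\left(t x \right)} - 6 \cos{\left(t \right)}
  2/3·u_tt = - \frac{2 x^{2} e^{t x}}{3} - \frac{2 x^{2} \sin{\left(t x \right)}}{3} + \frac{4 \sin{\left(t \right)}}{3}
Sum: LHS = 3 t \left(t x e^{t x} + t x \cos{\left(t x \right)} + 2 e^{t x} + 2 \sin{\left(t x \right)}\right) + 3 x^{3} e^{t x} + 3 x^{3} \cos{\left(t x \right)} - \frac{2 x^{2} e^{t x}}{3} - \frac{2 x^{2} \sin{\left(t x \right)}}{3} + \frac{4 \sin{\left(t \right)}}{3} - 6 \cos{\left(t \right)}
This is exactly the given right-hand side, so u is a solution.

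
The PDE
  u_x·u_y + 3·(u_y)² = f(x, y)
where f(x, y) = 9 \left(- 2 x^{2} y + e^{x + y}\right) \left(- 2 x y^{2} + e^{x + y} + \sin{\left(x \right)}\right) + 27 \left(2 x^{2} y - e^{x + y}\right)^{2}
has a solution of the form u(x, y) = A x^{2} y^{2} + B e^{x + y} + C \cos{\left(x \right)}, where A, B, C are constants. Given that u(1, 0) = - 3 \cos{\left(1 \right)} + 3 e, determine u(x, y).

Substitute the ansatz u = A x^{2} y^{2} + B e^{x + y} + C \cos{\left(x \right)} into the left-hand side.
Derivatives of the ansatz:
  u_x = 2 A x y^{2} + B e^{x} e^{y} - C \sin{\left(x \right)}
  u_y = 2 A x^{2} y + B e^{x} e^{y}
Term by term:
  u_x·u_y = 4 A^{2} x^{3} y^{3} + 2 A B x^{2} y e^{x} e^{y} + 2 A B x y^{2} e^{x} e^{y} - 2 A C x^{2} y \sin{\left(x \right)} + B^{2} e^{2 x} e^{2 y} - B C e^{x} e^{y} \sin{\left(x \right)}
  3·(u_y)² = 12 A^{2} x^{4} y^{2} + 12 A B x^{2} y e^{x} e^{y} + 3 B^{2} e^{2 x} e^{2 y}
So the left-hand side equals
  12 A^{2} x^{4} y^{2} + 4 A^{2} x^{3} y^{3} + 14 A B x^{2} y e^{x} e^{y} + 2 A B x y^{2} e^{x} e^{y} - 2 A C x^{2} y \sin{\left(x \right)} + 4 B^{2} e^{2 x} e^{2 y} - B C e^{x} e^{y} \sin{\left(x \right)}
This must equal f(x, y) identically; expanded, f = 108 x^{4} y^{2} + 36 x^{3} y^{3} - 126 x^{2} y e^{x} e^{y} - 18 x^{2} y \sin{\left(x \right)} - 18 x y^{2} e^{x} e^{y} + 36 e^{2 x} e^{2 y} + 9 e^{x} e^{y} \sin{\left(x \right)}.
Matching coefficients of the independent functions:
  [x^{3} y^{3}]:  4 A^{2} = 36
  [x^{4} y^{2}]:  12 A^{2} = 108
  [e^{2 x} e^{2 y}]:  4 B^{2} = 36
  [x^{2} y \sin{\left(x \right)}]:  - 2 A C = -18
  [e^{x} e^{y} \sin{\left(x \right)}]:  - B C = 9
  [x y^{2} e^{x} e^{y}]:  2 A B = -18
  [x^{2} y e^{x} e^{y}]:  14 A B = -126
These equations allow (A, B, C) = (-3, 3, -3) or (3, -3, 3).
Impose the point condition(s):
  u(1, 0) = - 3 \cos{\left(1 \right)} + 3 e  ⟹  e B + C \cos{\left(1 \right)} = - 3 \cos{\left(1 \right)} + 3 e
Only A = -3, B = 3, C = -3 satisfies everything.
Hence u(x, y) = - 3 x^{2} y^{2} + 3 e^{x + y} - 3 \cos{\left(x \right)}.

Answer: u(x, y) = - 3 x^{2} y^{2} + 3 e^{x + y} - 3 \cos{\left(x \right)}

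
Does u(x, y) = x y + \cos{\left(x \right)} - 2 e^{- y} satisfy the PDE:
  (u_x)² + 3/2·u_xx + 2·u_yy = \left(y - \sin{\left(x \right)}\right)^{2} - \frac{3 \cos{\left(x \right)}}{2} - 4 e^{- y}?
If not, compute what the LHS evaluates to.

Evaluate each term of the left-hand side for u = x y + \cos{\left(x \right)} - 2 e^{- y}.
Derivatives:
  u_x = y - \sin{\left(x \right)}
  u_xx = - \cos{\left(x \right)}
  u_yy = - 2 e^{- y}
Terms:
  (u_x)² = \left(y - \sin{\left(x \right)}\right)^{2}
  3/2·u_xx = - \frac{3 \cos{\left(x \right)}}{2}
  2·u_yy = - 4 e^{- y}
Sum: LHS = \left(y - \sin{\left(x \right)}\right)^{2} - \frac{3 \cos{\left(x \right)}}{2} - 4 e^{- y}
This is exactly the given right-hand side, so u is a solution.

Answer: Yes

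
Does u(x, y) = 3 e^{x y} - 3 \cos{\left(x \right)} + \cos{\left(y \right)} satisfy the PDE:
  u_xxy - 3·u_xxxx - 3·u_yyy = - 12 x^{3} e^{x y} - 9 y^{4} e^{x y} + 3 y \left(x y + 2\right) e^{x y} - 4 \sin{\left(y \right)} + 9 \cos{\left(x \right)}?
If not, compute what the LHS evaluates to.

Answer: No, the LHS evaluates to - 9 x^{3} e^{x y} - 9 y^{4} e^{x y} + 3 y \left(x y + 2\right) e^{x y} - 3 \sin{\left(y \right)} + 9 \cos{\left(x \right)}

Derivation:
Evaluate each term of the left-hand side for u = 3 e^{x y} - 3 \cos{\left(x \right)} + \cos{\left(y \right)}.
Derivatives:
  u_xxy = 3 x y^{2} e^{x y} + 6 y e^{x y}
  u_xxxx = 3 y^{4} e^{x y} - 3 \cos{\left(x \right)}
  u_yyy = 3 x^{3} e^{x y} + \sin{\left(y \right)}
Terms:
  u_xxy = 3 y \left(x y + 2\right) e^{x y}
  -3·u_xxxx = - 9 y^{4} e^{x y} + 9 \cos{\left(x \right)}
  -3·u_yyy = - 9 x^{3} e^{x y} - 3 \sin{\left(y \right)}
Sum: LHS = - 9 x^{3} e^{x y} - 9 y^{4} e^{x y} + 3 y \left(x y + 2\right) e^{x y} - 3 \sin{\left(y \right)} + 9 \cos{\left(x \right)}
Given right-hand side: - 12 x^{3} e^{x y} - 9 y^{4} e^{x y} + 3 y \left(x y + 2\right) e^{x y} - 4 \sin{\left(y \right)} + 9 \cos{\left(x \right)}. Difference LHS − RHS = 3 x^{3} e^{x y} + \sin{\left(y \right)} ≠ 0, so u is not a solution.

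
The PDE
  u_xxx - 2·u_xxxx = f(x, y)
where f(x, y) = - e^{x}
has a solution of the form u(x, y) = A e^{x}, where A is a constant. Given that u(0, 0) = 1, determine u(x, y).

Answer: u(x, y) = e^{x}

Derivation:
Substitute the ansatz u = A e^{x} into the left-hand side.
Derivatives of the ansatz:
  u_xxx = A e^{x}
  u_xxxx = A e^{x}
Term by term:
  u_xxx = A e^{x}
  -2·u_xxxx = - 2 A e^{x}
So the left-hand side equals
  - A e^{x}
This must equal f(x, y) = - e^{x} identically.
Matching coefficients of the independent functions:
  [e^{x}]:  - A = -1
Solving: A = 1.
Check against the point condition:
  u(0, 0) = 1  ⟹  A = 1  ✓
Hence u(x, y) = e^{x}.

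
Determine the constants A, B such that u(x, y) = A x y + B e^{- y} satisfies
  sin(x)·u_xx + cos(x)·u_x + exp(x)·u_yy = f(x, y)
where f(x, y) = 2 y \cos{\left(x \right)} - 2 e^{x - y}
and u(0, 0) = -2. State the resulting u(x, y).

Substitute the ansatz u = A x y + B e^{- y} into the left-hand side.
Derivatives of the ansatz:
  u_xx = 0
  u_x = A y
  u_yy = B e^{- y}
Term by term:
  sin(x)·u_xx = 0
  cos(x)·u_x = A y \cos{\left(x \right)}
  exp(x)·u_yy = B e^{x} e^{- y}
So the left-hand side equals
  A y \cos{\left(x \right)} + B e^{x} e^{- y}
This must equal f(x, y) identically; expanded, f = 2 y \cos{\left(x \right)} - 2 e^{x} e^{- y}.
Matching coefficients of the independent functions:
  [y \cos{\left(x \right)}]:  A = 2
  [e^{x} e^{- y}]:  B = -2
Solving: A = 2, B = -2.
Check against the point condition:
  u(0, 0) = -2  ⟹  B = -2  ✓
Hence u(x, y) = 2 x y - 2 e^{- y}.

Answer: u(x, y) = 2 x y - 2 e^{- y}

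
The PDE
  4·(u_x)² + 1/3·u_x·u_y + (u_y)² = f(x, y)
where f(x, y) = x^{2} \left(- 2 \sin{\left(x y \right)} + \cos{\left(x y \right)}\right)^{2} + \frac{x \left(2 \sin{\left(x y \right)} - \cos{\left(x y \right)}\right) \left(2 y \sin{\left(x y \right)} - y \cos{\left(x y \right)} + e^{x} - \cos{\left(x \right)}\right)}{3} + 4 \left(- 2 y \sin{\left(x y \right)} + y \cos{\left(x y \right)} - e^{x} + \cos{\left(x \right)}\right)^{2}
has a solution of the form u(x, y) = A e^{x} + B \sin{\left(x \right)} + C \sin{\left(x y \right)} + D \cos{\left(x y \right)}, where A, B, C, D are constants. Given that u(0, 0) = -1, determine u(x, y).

Answer: u(x, y) = e^{x} - \sin{\left(x \right)} - \sin{\left(x y \right)} - 2 \cos{\left(x y \right)}

Derivation:
Substitute the ansatz u = A e^{x} + B \sin{\left(x \right)} + C \sin{\left(x y \right)} + D \cos{\left(x y \right)} into the left-hand side.
Derivatives of the ansatz:
  u_x = A e^{x} + B \cos{\left(x \right)} + C y \cos{\left(x y \right)} - D y \sin{\left(x y \right)}
  u_y = C x \cos{\left(x y \right)} - D x \sin{\left(x y \right)}
Term by term:
  4·(u_x)² = 4 A^{2} e^{2 x} + 8 A B e^{x} \cos{\left(x \right)} + 8 A C y e^{x} \cos{\left(x y \right)} - 8 A D y e^{x} \sin{\left(x y \right)} + 4 B^{2} \cos^{2}{\left(x \right)} + 8 B C y \cos{\left(x \right)} \cos{\left(x y \right)} - 8 B D y \sin{\left(x y \right)} \cos{\left(x \right)} + 4 C^{2} y^{2} \cos^{2}{\left(x y \right)} - 8 C D y^{2} \sin{\left(x y \right)} \cos{\left(x y \right)} + 4 D^{2} y^{2} \sin^{2}{\left(x y \right)}
  1/3·u_x·u_y = \frac{A C x e^{x} \cos{\left(x y \right)}}{3} - \frac{A D x e^{x} \sin{\left(x y \right)}}{3} + \frac{B C x \cos{\left(x \right)} \cos{\left(x y \right)}}{3} - \frac{B D x \sin{\left(x y \right)} \cos{\left(x \right)}}{3} + \frac{C^{2} x y \cos^{2}{\left(x y \right)}}{3} - \frac{2 C D x y \sin{\left(x y \right)} \cos{\left(x y \right)}}{3} + \frac{D^{2} x y \sin^{2}{\left(x y \right)}}{3}
  (u_y)² = C^{2} x^{2} \cos^{2}{\left(x y \right)} - 2 C D x^{2} \sin{\left(x y \right)} \cos{\left(x y \right)} + D^{2} x^{2} \sin^{2}{\left(x y \right)}
So the left-hand side equals
  4 A^{2} e^{2 x} + 8 A B e^{x} \cos{\left(x \right)} + \frac{A C x e^{x} \cos{\left(x y \right)}}{3} + 8 A C y e^{x} \cos{\left(x y \right)} - \frac{A D x e^{x} \sin{\left(x y \right)}}{3} - 8 A D y e^{x} \sin{\left(x y \right)} + 4 B^{2} \cos^{2}{\left(x \right)} + \frac{B C x \cos{\left(x \right)} \cos{\left(x y \right)}}{3} + 8 B C y \cos{\left(x \right)} \cos{\left(x y \right)} - \frac{B D x \sin{\left(x y \right)} \cos{\left(x \right)}}{3} - 8 B D y \sin{\left(x y \right)} \cos{\left(x \right)} + C^{2} x^{2} \cos^{2}{\left(x y \right)} + \frac{C^{2} x y \cos^{2}{\left(x y \right)}}{3} + 4 C^{2} y^{2} \cos^{2}{\left(x y \right)} - 2 C D x^{2} \sin{\left(x y \right)} \cos{\left(x y \right)} - \frac{2 C D x y \sin{\left(x y \right)} \cos{\left(x y \right)}}{3} - 8 C D y^{2} \sin{\left(x y \right)} \cos{\left(x y \right)} + D^{2} x^{2} \sin^{2}{\left(x y \right)} + \frac{D^{2} x y \sin^{2}{\left(x y \right)}}{3} + 4 D^{2} y^{2} \sin^{2}{\left(x y \right)}
This must equal f(x, y) identically; expanded, f = 4 x^{2} \sin^{2}{\left(x y \right)} - 4 x^{2} \sin{\left(x y \right)} \cos{\left(x y \right)} + x^{2} \cos^{2}{\left(x y \right)} + \frac{4 x y \sin^{2}{\left(x y \right)}}{3} - \frac{4 x y \sin{\left(x y \right)} \cos{\left(x y \right)}}{3} + \frac{x y \cos^{2}{\left(x y \right)}}{3} + \frac{2 x e^{x} \sin{\left(x y \right)}}{3} - \frac{x e^{x} \cos{\left(x y \right)}}{3} - \frac{2 x \sin{\left(x y \right)} \cos{\left(x \right)}}{3} + \frac{x \cos{\left(x \right)} \cos{\left(x y \right)}}{3} + 16 y^{2} \sin^{2}{\left(x y \right)} - 16 y^{2} \sin{\left(x y \right)} \cos{\left(x y \right)} + 4 y^{2} \cos^{2}{\left(x y \right)} + 16 y e^{x} \sin{\left(x y \right)} - 8 y e^{x} \cos{\left(x y \right)} - 16 y \sin{\left(x y \right)} \cos{\left(x \right)} + 8 y \cos{\left(x \right)} \cos{\left(x y \right)} + 4 e^{2 x} - 8 e^{x} \cos{\left(x \right)} + 4 \cos^{2}{\left(x \right)}.
Matching coefficients of the independent functions:
(each divided by its leading coefficient; functions giving the same equation are listed together)
  [x^{2} \sin^{2}{\left(x y \right)}, y^{2} \sin^{2}{\left(x y \right)}, x y \sin^{2}{\left(x y \right)}]:  D^{2} - 4 = 0
  [x^{2} \cos^{2}{\left(x y \right)}, y^{2} \cos^{2}{\left(x y \right)}, x y \cos^{2}{\left(x y \right)}]:  C^{2} - 1 = 0
  [e^{x} \cos{\left(x \right)}]:  A B + 1 = 0
  [x e^{x} \sin{\left(x y \right)}, y e^{x} \sin{\left(x y \right)}]:  A D + 2 = 0
  [x e^{x} \cos{\left(x y \right)}, y e^{x} \cos{\left(x y \right)}]:  A C + 1 = 0
  [x \sin{\left(x y \right)} \cos{\left(x \right)}, y \sin{\left(x y \right)} \cos{\left(x \right)}]:  B D - 2 = 0
  [x \cos{\left(x \right)} \cos{\left(x y \right)}, y \cos{\left(x \right)} \cos{\left(x y \right)}]:  B C - 1 = 0
  [x^{2} \sin{\left(x y \right)} \cos{\left(x y \right)}, y^{2} \sin{\left(x y \right)} \cos{\left(x y \right)}, x y \sin{\left(x y \right)} \cos{\left(x y \right)}]:  C D - 2 = 0
  [e^{2 x}]:  A^{2} - 1 = 0
  [\cos^{2}{\left(x \right)}]:  B^{2} - 1 = 0
These equations allow (A, B, C, D) = (-1, 1, 1, 2) or (1, -1, -1, -2).
Impose the point condition(s):
  u(0, 0) = -1  ⟹  A + D = -1
Only A = 1, B = -1, C = -1, D = -2 satisfies everything.
Hence u(x, y) = e^{x} - \sin{\left(x \right)} - \sin{\left(x y \right)} - 2 \cos{\left(x y \right)}.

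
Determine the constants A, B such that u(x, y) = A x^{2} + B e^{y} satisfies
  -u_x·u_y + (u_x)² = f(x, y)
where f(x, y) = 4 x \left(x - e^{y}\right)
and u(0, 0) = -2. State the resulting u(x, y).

Substitute the ansatz u = A x^{2} + B e^{y} into the left-hand side.
Derivatives of the ansatz:
  u_x = 2 A x
  u_y = B e^{y}
Term by term:
  -u_x·u_y = - 2 A B x e^{y}
  (u_x)² = 4 A^{2} x^{2}
So the left-hand side equals
  4 A^{2} x^{2} - 2 A B x e^{y}
This must equal f(x, y) identically; expanded, f = 4 x^{2} - 4 x e^{y}.
Matching coefficients of the independent functions:
  [x^{2}]:  4 A^{2} = 4
  [x e^{y}]:  - 2 A B = -4
These equations allow (A, B) = (-1, -2) or (1, 2).
Impose the point condition(s):
  u(0, 0) = -2  ⟹  B = -2
Only A = -1, B = -2 satisfies everything.
Hence u(x, y) = - x^{2} - 2 e^{y}.

Answer: u(x, y) = - x^{2} - 2 e^{y}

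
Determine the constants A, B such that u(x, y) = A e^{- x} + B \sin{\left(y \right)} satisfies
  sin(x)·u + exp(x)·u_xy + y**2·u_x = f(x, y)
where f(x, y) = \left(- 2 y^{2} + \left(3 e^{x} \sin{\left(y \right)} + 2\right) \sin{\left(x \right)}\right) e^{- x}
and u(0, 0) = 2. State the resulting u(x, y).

Substitute the ansatz u = A e^{- x} + B \sin{\left(y \right)} into the left-hand side.
Derivatives of the ansatz:
  u_xy = 0
  u_x = - A e^{- x}
Term by term:
  sin(x)·u = A e^{- x} \sin{\left(x \right)} + B \sin{\left(x \right)} \sin{\left(y \right)}
  exp(x)·u_xy = 0
  y**2·u_x = - A y^{2} e^{- x}
So the left-hand side equals
  - A y^{2} e^{- x} + A e^{- x} \sin{\left(x \right)} + B \sin{\left(x \right)} \sin{\left(y \right)}
This must equal f(x, y) identically; expanded, f = - 2 y^{2} e^{- x} + 3 \sin{\left(x \right)} \sin{\left(y \right)} + 2 e^{- x} \sin{\left(x \right)}.
Matching coefficients of the independent functions:
  [y^{2} e^{- x}]:  - A = -2
  [e^{- x} \sin{\left(x \right)}]:  A = 2
  [\sin{\left(x \right)} \sin{\left(y \right)}]:  B = 3
Solving: A = 2, B = 3.
Check against the point condition:
  u(0, 0) = 2  ⟹  A = 2  ✓
Hence u(x, y) = 3 \sin{\left(y \right)} + 2 e^{- x}.

Answer: u(x, y) = 3 \sin{\left(y \right)} + 2 e^{- x}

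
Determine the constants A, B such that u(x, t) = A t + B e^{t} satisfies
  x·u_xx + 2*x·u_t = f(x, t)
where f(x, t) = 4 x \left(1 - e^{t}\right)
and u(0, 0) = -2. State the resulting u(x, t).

Substitute the ansatz u = A t + B e^{t} into the left-hand side.
Derivatives of the ansatz:
  u_xx = 0
  u_t = A + B e^{t}
Term by term:
  x·u_xx = 0
  2*x·u_t = 2 A x + 2 B x e^{t}
So the left-hand side equals
  2 A x + 2 B x e^{t}
This must equal f(x, t) identically; expanded, f = - 4 x e^{t} + 4 x.
Matching coefficients of the independent functions:
  [x]:  2 A = 4
  [x e^{t}]:  2 B = -4
Solving: A = 2, B = -2.
Check against the point condition:
  u(0, 0) = -2  ⟹  B = -2  ✓
Hence u(x, t) = 2 t - 2 e^{t}.

Answer: u(x, t) = 2 t - 2 e^{t}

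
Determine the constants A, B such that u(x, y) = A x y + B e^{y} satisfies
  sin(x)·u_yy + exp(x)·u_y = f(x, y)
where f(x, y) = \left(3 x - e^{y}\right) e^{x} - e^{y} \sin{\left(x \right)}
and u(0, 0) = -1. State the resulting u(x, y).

Answer: u(x, y) = 3 x y - e^{y}

Derivation:
Substitute the ansatz u = A x y + B e^{y} into the left-hand side.
Derivatives of the ansatz:
  u_yy = B e^{y}
  u_y = A x + B e^{y}
Term by term:
  sin(x)·u_yy = B e^{y} \sin{\left(x \right)}
  exp(x)·u_y = A x e^{x} + B e^{x} e^{y}
So the left-hand side equals
  A x e^{x} + B e^{x} e^{y} + B e^{y} \sin{\left(x \right)}
This must equal f(x, y) identically; expanded, f = 3 x e^{x} - e^{x} e^{y} - e^{y} \sin{\left(x \right)}.
Matching coefficients of the independent functions:
  [x e^{x}]:  A = 3
  [e^{x} e^{y}, e^{y} \sin{\left(x \right)}]:  B = -1
Solving: A = 3, B = -1.
Check against the point condition:
  u(0, 0) = -1  ⟹  B = -1  ✓
Hence u(x, y) = 3 x y - e^{y}.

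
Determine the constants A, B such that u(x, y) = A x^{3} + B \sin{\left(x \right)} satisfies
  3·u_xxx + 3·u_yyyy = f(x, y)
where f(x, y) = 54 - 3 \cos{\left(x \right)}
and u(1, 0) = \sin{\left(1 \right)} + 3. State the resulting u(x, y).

Substitute the ansatz u = A x^{3} + B \sin{\left(x \right)} into the left-hand side.
Derivatives of the ansatz:
  u_xxx = 6 A - B \cos{\left(x \right)}
  u_yyyy = 0
Term by term:
  3·u_xxx = 18 A - 3 B \cos{\left(x \right)}
  3·u_yyyy = 0
So the left-hand side equals
  18 A - 3 B \cos{\left(x \right)}
This must equal f(x, y) = 54 - 3 \cos{\left(x \right)} identically.
Matching coefficients of the independent functions:
  [constant term]:  18 A = 54
  [\cos{\left(x \right)}]:  - 3 B = -3
Solving: A = 3, B = 1.
Check against the point condition:
  u(1, 0) = \sin{\left(1 \right)} + 3  ⟹  A + B \sin{\left(1 \right)} = \sin{\left(1 \right)} + 3  ✓
Hence u(x, y) = 3 x^{3} + \sin{\left(x \right)}.

Answer: u(x, y) = 3 x^{3} + \sin{\left(x \right)}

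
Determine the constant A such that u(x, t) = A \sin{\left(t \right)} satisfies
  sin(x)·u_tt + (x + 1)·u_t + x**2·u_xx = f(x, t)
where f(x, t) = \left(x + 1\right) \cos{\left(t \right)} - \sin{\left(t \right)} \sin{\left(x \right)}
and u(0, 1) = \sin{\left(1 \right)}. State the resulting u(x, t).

Answer: u(x, t) = \sin{\left(t \right)}

Derivation:
Substitute the ansatz u = A \sin{\left(t \right)} into the left-hand side.
Derivatives of the ansatz:
  u_tt = - A \sin{\left(t \right)}
  u_t = A \cos{\left(t \right)}
  u_xx = 0
Term by term:
  sin(x)·u_tt = - A \sin{\left(t \right)} \sin{\left(x \right)}
  (x + 1)·u_t = A x \cos{\left(t \right)} + A \cos{\left(t \right)}
  x**2·u_xx = 0
So the left-hand side equals
  A x \cos{\left(t \right)} - A \sin{\left(t \right)} \sin{\left(x \right)} + A \cos{\left(t \right)}
This must equal f(x, t) identically; expanded, f = x \cos{\left(t \right)} - \sin{\left(t \right)} \sin{\left(x \right)} + \cos{\left(t \right)}.
Matching coefficients of the independent functions:
  [x \cos{\left(t \right)}, \cos{\left(t \right)}]:  A = 1
  [\sin{\left(t \right)} \sin{\left(x \right)}]:  - A = -1
Solving: A = 1.
Check against the point condition:
  u(0, 1) = \sin{\left(1 \right)}  ⟹  A \sin{\left(1 \right)} = \sin{\left(1 \right)}  ✓
Hence u(x, t) = \sin{\left(t \right)}.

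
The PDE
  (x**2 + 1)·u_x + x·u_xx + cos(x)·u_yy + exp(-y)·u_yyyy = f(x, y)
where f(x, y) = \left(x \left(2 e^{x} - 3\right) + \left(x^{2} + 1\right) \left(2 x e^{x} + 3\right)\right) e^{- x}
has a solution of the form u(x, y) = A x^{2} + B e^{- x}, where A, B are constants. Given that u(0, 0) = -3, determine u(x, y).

Substitute the ansatz u = A x^{2} + B e^{- x} into the left-hand side.
Derivatives of the ansatz:
  u_x = 2 A x - B e^{- x}
  u_xx = 2 A + B e^{- x}
  u_yy = 0
  u_yyyy = 0
Term by term:
  (x**2 + 1)·u_x = 2 A x^{3} + 2 A x - B x^{2} e^{- x} - B e^{- x}
  x·u_xx = 2 A x + B x e^{- x}
  cos(x)·u_yy = 0
  exp(-y)·u_yyyy = 0
So the left-hand side equals
  2 A x^{3} + 4 A x - B x^{2} e^{- x} + B x e^{- x} - B e^{- x}
This must equal f(x, y) identically; expanded, f = 2 x^{3} + 3 x^{2} e^{- x} + 4 x - 3 x e^{- x} + 3 e^{- x}.
Matching coefficients of the independent functions:
  [x]:  4 A = 4
  [x^{3}]:  2 A = 2
  [x e^{- x}]:  B = -3
  [x^{2} e^{- x}, e^{- x}]:  - B = 3
Solving: A = 1, B = -3.
Check against the point condition:
  u(0, 0) = -3  ⟹  B = -3  ✓
Hence u(x, y) = x^{2} - 3 e^{- x}.

Answer: u(x, y) = x^{2} - 3 e^{- x}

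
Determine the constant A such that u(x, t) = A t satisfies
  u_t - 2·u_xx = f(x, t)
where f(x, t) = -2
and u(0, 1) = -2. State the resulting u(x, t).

Substitute the ansatz u = A t into the left-hand side.
Derivatives of the ansatz:
  u_t = A
  u_xx = 0
Term by term:
  u_t = A
  -2·u_xx = 0
So the left-hand side equals
  A
This must equal f(x, t) = -2 identically.
Matching coefficients of the independent functions:
  [constant term]:  A = -2
Solving: A = -2.
Check against the point condition:
  u(0, 1) = -2  ⟹  A = -2  ✓
Hence u(x, t) = - 2 t.

Answer: u(x, t) = - 2 t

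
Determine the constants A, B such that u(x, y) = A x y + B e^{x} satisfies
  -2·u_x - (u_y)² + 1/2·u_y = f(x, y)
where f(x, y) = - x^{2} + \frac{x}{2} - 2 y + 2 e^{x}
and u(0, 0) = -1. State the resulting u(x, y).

Substitute the ansatz u = A x y + B e^{x} into the left-hand side.
Derivatives of the ansatz:
  u_x = A y + B e^{x}
  u_y = A x
Term by term:
  -2·u_x = - 2 A y - 2 B e^{x}
  -(u_y)² = - A^{2} x^{2}
  1/2·u_y = \frac{A x}{2}
So the left-hand side equals
  - A^{2} x^{2} + \frac{A x}{2} - 2 A y - 2 B e^{x}
This must equal f(x, y) = - x^{2} + \frac{x}{2} - 2 y + 2 e^{x} identically.
Matching coefficients of the independent functions:
  [x]:  \frac{A}{2} = \frac{1}{2}
  [x^{2}]:  - A^{2} = -1
  [y]:  - 2 A = -2
  [e^{x}]:  - 2 B = 2
Solving: A = 1, B = -1.
Check against the point condition:
  u(0, 0) = -1  ⟹  B = -1  ✓
Hence u(x, y) = x y - e^{x}.

Answer: u(x, y) = x y - e^{x}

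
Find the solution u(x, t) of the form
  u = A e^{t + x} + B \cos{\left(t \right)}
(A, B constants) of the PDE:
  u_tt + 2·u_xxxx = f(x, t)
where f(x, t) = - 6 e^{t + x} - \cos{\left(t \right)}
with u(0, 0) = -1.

Substitute the ansatz u = A e^{t + x} + B \cos{\left(t \right)} into the left-hand side.
Derivatives of the ansatz:
  u_tt = A e^{t} e^{x} - B \cos{\left(t \right)}
  u_xxxx = A e^{t} e^{x}
Term by term:
  u_tt = A e^{t} e^{x} - B \cos{\left(t \right)}
  2·u_xxxx = 2 A e^{t} e^{x}
So the left-hand side equals
  3 A e^{t} e^{x} - B \cos{\left(t \right)}
This must equal f(x, t) identically; expanded, f = - 6 e^{t} e^{x} - \cos{\left(t \right)}.
Matching coefficients of the independent functions:
  [e^{t} e^{x}]:  3 A = -6
  [\cos{\left(t \right)}]:  - B = -1
Solving: A = -2, B = 1.
Check against the point condition:
  u(0, 0) = -1  ⟹  A + B = -1  ✓
Hence u(x, t) = - 2 e^{t + x} + \cos{\left(t \right)}.

Answer: u(x, t) = - 2 e^{t + x} + \cos{\left(t \right)}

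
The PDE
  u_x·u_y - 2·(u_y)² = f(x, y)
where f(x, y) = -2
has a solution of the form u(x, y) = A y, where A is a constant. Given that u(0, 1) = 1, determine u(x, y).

Substitute the ansatz u = A y into the left-hand side.
Derivatives of the ansatz:
  u_x = 0
  u_y = A
Term by term:
  u_x·u_y = 0
  -2·(u_y)² = - 2 A^{2}
So the left-hand side equals
  - 2 A^{2}
This must equal f(x, y) = -2 identically.
Matching coefficients of the independent functions:
  [constant term]:  - 2 A^{2} = -2
These equations allow (A) = (-1) or (1).
Impose the point condition(s):
  u(0, 1) = 1  ⟹  A = 1
Only A = 1 satisfies everything.
Hence u(x, y) = y.

Answer: u(x, y) = y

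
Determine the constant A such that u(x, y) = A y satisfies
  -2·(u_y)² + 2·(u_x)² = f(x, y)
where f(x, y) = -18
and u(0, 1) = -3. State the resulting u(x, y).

Answer: u(x, y) = - 3 y

Derivation:
Substitute the ansatz u = A y into the left-hand side.
Derivatives of the ansatz:
  u_y = A
  u_x = 0
Term by term:
  -2·(u_y)² = - 2 A^{2}
  2·(u_x)² = 0
So the left-hand side equals
  - 2 A^{2}
This must equal f(x, y) = -18 identically.
Matching coefficients of the independent functions:
  [constant term]:  - 2 A^{2} = -18
These equations allow (A) = (-3) or (3).
Impose the point condition(s):
  u(0, 1) = -3  ⟹  A = -3
Only A = -3 satisfies everything.
Hence u(x, y) = - 3 y.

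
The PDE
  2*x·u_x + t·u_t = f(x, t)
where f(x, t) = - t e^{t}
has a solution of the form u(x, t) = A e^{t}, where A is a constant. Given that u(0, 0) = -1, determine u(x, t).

Substitute the ansatz u = A e^{t} into the left-hand side.
Derivatives of the ansatz:
  u_x = 0
  u_t = A e^{t}
Term by term:
  2*x·u_x = 0
  t·u_t = A t e^{t}
So the left-hand side equals
  A t e^{t}
This must equal f(x, t) = - t e^{t} identically.
Matching coefficients of the independent functions:
  [t e^{t}]:  A = -1
Solving: A = -1.
Check against the point condition:
  u(0, 0) = -1  ⟹  A = -1  ✓
Hence u(x, t) = - e^{t}.

Answer: u(x, t) = - e^{t}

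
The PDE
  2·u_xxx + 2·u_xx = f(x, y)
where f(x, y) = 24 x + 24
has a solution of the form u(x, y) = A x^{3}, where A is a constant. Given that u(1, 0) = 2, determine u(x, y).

Substitute the ansatz u = A x^{3} into the left-hand side.
Derivatives of the ansatz:
  u_xxx = 6 A
  u_xx = 6 A x
Term by term:
  2·u_xxx = 12 A
  2·u_xx = 12 A x
So the left-hand side equals
  12 A x + 12 A
This must equal f(x, y) = 24 x + 24 identically.
Matching coefficients of the independent functions:
  [constant term, x]:  12 A = 24
Solving: A = 2.
Check against the point condition:
  u(1, 0) = 2  ⟹  A = 2  ✓
Hence u(x, y) = 2 x^{3}.

Answer: u(x, y) = 2 x^{3}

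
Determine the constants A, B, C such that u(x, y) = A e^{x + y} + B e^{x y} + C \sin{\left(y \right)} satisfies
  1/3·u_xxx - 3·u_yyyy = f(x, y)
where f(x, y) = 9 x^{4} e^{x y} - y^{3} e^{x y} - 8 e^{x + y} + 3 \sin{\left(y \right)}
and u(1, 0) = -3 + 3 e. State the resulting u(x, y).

Answer: u(x, y) = - 3 e^{x y} + 3 e^{x + y} - \sin{\left(y \right)}

Derivation:
Substitute the ansatz u = A e^{x + y} + B e^{x y} + C \sin{\left(y \right)} into the left-hand side.
Derivatives of the ansatz:
  u_xxx = A e^{x} e^{y} + B y^{3} e^{x y}
  u_yyyy = A e^{x} e^{y} + B x^{4} e^{x y} + C \sin{\left(y \right)}
Term by term:
  1/3·u_xxx = \frac{A e^{x} e^{y}}{3} + \frac{B y^{3} e^{x y}}{3}
  -3·u_yyyy = - 3 A e^{x} e^{y} - 3 B x^{4} e^{x y} - 3 C \sin{\left(y \right)}
So the left-hand side equals
  - \frac{8 A e^{x} e^{y}}{3} - 3 B x^{4} e^{x y} + \frac{B y^{3} e^{x y}}{3} - 3 C \sin{\left(y \right)}
This must equal f(x, y) identically; expanded, f = 9 x^{4} e^{x y} - y^{3} e^{x y} - 8 e^{x} e^{y} + 3 \sin{\left(y \right)}.
Matching coefficients of the independent functions:
  [x^{4} e^{x y}]:  - 3 B = 9
  [y^{3} e^{x y}]:  \frac{B}{3} = -1
  [e^{x} e^{y}]:  - \frac{8 A}{3} = -8
  [\sin{\left(y \right)}]:  - 3 C = 3
Solving: A = 3, B = -3, C = -1.
Check against the point condition:
  u(1, 0) = -3 + 3 e  ⟹  e A + B = -3 + 3 e  ✓
Hence u(x, y) = - 3 e^{x y} + 3 e^{x + y} - \sin{\left(y \right)}.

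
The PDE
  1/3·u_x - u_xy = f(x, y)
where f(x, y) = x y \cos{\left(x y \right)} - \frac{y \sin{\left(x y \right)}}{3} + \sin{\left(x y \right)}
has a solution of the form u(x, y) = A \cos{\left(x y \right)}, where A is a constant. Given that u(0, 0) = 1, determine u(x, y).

Answer: u(x, y) = \cos{\left(x y \right)}

Derivation:
Substitute the ansatz u = A \cos{\left(x y \right)} into the left-hand side.
Derivatives of the ansatz:
  u_x = - A y \sin{\left(x y \right)}
  u_xy = - A x y \cos{\left(x y \right)} - A \sin{\left(x y \right)}
Term by term:
  1/3·u_x = - \frac{A y \sin{\left(x y \right)}}{3}
  -u_xy = A x y \cos{\left(x y \right)} + A \sin{\left(x y \right)}
So the left-hand side equals
  A x y \cos{\left(x y \right)} - \frac{A y \sin{\left(x y \right)}}{3} + A \sin{\left(x y \right)}
This must equal f(x, y) = x y \cos{\left(x y \right)} - \frac{y \sin{\left(x y \right)}}{3} + \sin{\left(x y \right)} identically.
Matching coefficients of the independent functions:
  [y \sin{\left(x y \right)}]:  - \frac{A}{3} = - \frac{1}{3}
  [x y \cos{\left(x y \right)}, \sin{\left(x y \right)}]:  A = 1
Solving: A = 1.
Check against the point condition:
  u(0, 0) = 1  ⟹  A = 1  ✓
Hence u(x, y) = \cos{\left(x y \right)}.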